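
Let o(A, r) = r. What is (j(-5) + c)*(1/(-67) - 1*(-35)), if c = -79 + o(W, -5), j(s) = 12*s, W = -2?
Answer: -337536/67 ≈ -5037.9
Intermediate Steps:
c = -84 (c = -79 - 5 = -84)
(j(-5) + c)*(1/(-67) - 1*(-35)) = (12*(-5) - 84)*(1/(-67) - 1*(-35)) = (-60 - 84)*(-1/67 + 35) = -144*2344/67 = -337536/67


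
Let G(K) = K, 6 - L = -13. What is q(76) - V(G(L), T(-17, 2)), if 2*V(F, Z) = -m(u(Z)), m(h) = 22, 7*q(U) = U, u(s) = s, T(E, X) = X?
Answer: 153/7 ≈ 21.857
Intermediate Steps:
L = 19 (L = 6 - 1*(-13) = 6 + 13 = 19)
q(U) = U/7
V(F, Z) = -11 (V(F, Z) = (-1*22)/2 = (1/2)*(-22) = -11)
q(76) - V(G(L), T(-17, 2)) = (1/7)*76 - 1*(-11) = 76/7 + 11 = 153/7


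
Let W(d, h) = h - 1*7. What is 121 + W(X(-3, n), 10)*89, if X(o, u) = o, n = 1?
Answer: 388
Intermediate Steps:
W(d, h) = -7 + h (W(d, h) = h - 7 = -7 + h)
121 + W(X(-3, n), 10)*89 = 121 + (-7 + 10)*89 = 121 + 3*89 = 121 + 267 = 388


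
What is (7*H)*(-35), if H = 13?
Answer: -3185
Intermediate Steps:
(7*H)*(-35) = (7*13)*(-35) = 91*(-35) = -3185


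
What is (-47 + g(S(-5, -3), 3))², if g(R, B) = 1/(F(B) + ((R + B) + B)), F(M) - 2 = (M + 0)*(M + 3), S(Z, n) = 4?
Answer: 1985281/900 ≈ 2205.9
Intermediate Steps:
F(M) = 2 + M*(3 + M) (F(M) = 2 + (M + 0)*(M + 3) = 2 + M*(3 + M))
g(R, B) = 1/(2 + R + B² + 5*B) (g(R, B) = 1/((2 + B² + 3*B) + ((R + B) + B)) = 1/((2 + B² + 3*B) + ((B + R) + B)) = 1/((2 + B² + 3*B) + (R + 2*B)) = 1/(2 + R + B² + 5*B))
(-47 + g(S(-5, -3), 3))² = (-47 + 1/(2 + 4 + 3² + 5*3))² = (-47 + 1/(2 + 4 + 9 + 15))² = (-47 + 1/30)² = (-1409/30)² = 1985281/900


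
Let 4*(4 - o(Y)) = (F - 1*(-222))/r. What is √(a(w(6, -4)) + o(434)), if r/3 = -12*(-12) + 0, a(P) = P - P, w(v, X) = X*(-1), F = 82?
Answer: √1239/18 ≈ 1.9555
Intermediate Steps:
w(v, X) = -X
a(P) = 0
r = 432 (r = 3*(-12*(-12) + 0) = 3*(144 + 0) = 3*144 = 432)
o(Y) = 413/108 (o(Y) = 4 - (82 - 1*(-222))/(4*432) = 4 - (82 + 222)/(4*432) = 4 - 76/432 = 4 - ¼*19/27 = 4 - 19/108 = 413/108)
√(a(w(6, -4)) + o(434)) = √(0 + 413/108) = √(413/108) = √1239/18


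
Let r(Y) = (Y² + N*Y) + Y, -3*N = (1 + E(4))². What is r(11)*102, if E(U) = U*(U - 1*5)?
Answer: 10098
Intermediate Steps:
E(U) = U*(-5 + U) (E(U) = U*(U - 5) = U*(-5 + U))
N = -3 (N = -(1 + 4*(-5 + 4))²/3 = -(1 + 4*(-1))²/3 = -(1 - 4)²/3 = -⅓*(-3)² = -⅓*9 = -3)
r(Y) = Y² - 2*Y (r(Y) = (Y² - 3*Y) + Y = Y² - 2*Y)
r(11)*102 = (11*(-2 + 11))*102 = (11*9)*102 = 99*102 = 10098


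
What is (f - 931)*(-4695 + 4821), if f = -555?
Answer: -187236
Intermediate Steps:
(f - 931)*(-4695 + 4821) = (-555 - 931)*(-4695 + 4821) = -1486*126 = -187236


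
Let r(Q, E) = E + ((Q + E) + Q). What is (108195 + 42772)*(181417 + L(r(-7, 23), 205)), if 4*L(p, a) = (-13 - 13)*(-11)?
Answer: 54797548759/2 ≈ 2.7399e+10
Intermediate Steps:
r(Q, E) = 2*E + 2*Q (r(Q, E) = E + ((E + Q) + Q) = E + (E + 2*Q) = 2*E + 2*Q)
L(p, a) = 143/2 (L(p, a) = ((-13 - 13)*(-11))/4 = (-26*(-11))/4 = (1/4)*286 = 143/2)
(108195 + 42772)*(181417 + L(r(-7, 23), 205)) = (108195 + 42772)*(181417 + 143/2) = 150967*(362977/2) = 54797548759/2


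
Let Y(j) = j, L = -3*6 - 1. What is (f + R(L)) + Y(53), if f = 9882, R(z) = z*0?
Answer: 9935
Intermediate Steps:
L = -19 (L = -18 - 1 = -19)
R(z) = 0
(f + R(L)) + Y(53) = (9882 + 0) + 53 = 9882 + 53 = 9935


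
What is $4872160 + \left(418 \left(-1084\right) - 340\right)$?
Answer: $4418708$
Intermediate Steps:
$4872160 + \left(418 \left(-1084\right) - 340\right) = 4872160 - 453452 = 4418708$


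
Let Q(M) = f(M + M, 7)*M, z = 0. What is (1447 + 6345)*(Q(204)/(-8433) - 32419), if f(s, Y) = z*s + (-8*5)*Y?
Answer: -709935112048/2811 ≈ -2.5256e+8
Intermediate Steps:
f(s, Y) = -40*Y (f(s, Y) = 0*s + (-8*5)*Y = 0 - 40*Y = -40*Y)
Q(M) = -280*M (Q(M) = (-40*7)*M = -280*M)
(1447 + 6345)*(Q(204)/(-8433) - 32419) = (1447 + 6345)*(-280*204/(-8433) - 32419) = 7792*(-57120*(-1/8433) - 32419) = 7792*(19040/2811 - 32419) = 7792*(-91110769/2811) = -709935112048/2811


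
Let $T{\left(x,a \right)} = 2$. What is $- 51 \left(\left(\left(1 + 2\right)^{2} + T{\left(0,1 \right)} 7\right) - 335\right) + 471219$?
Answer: $487131$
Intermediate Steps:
$- 51 \left(\left(\left(1 + 2\right)^{2} + T{\left(0,1 \right)} 7\right) - 335\right) + 471219 = - 51 \left(\left(\left(1 + 2\right)^{2} + 2 \cdot 7\right) - 335\right) + 471219 = - 51 \left(\left(3^{2} + 14\right) - 335\right) + 471219 = - 51 \left(\left(9 + 14\right) - 335\right) + 471219 = - 51 \left(23 - 335\right) + 471219 = \left(-51\right) \left(-312\right) + 471219 = 15912 + 471219 = 487131$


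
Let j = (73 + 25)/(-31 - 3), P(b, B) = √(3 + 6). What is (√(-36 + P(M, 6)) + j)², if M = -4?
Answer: (49 - 17*I*√33)²/289 ≈ -24.692 - 33.116*I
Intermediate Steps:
P(b, B) = 3 (P(b, B) = √9 = 3)
j = -49/17 (j = 98/(-34) = 98*(-1/34) = -49/17 ≈ -2.8824)
(√(-36 + P(M, 6)) + j)² = (√(-36 + 3) - 49/17)² = (√(-33) - 49/17)² = (I*√33 - 49/17)² = (-49/17 + I*√33)²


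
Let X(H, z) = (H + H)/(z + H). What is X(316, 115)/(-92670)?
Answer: -316/19970385 ≈ -1.5823e-5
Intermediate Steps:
X(H, z) = 2*H/(H + z) (X(H, z) = (2*H)/(H + z) = 2*H/(H + z))
X(316, 115)/(-92670) = (2*316/(316 + 115))/(-92670) = (2*316/431)*(-1/92670) = (2*316*(1/431))*(-1/92670) = (632/431)*(-1/92670) = -316/19970385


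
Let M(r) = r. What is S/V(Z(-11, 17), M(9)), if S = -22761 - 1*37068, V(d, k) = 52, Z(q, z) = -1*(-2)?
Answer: -59829/52 ≈ -1150.6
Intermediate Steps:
Z(q, z) = 2
S = -59829 (S = -22761 - 37068 = -59829)
S/V(Z(-11, 17), M(9)) = -59829/52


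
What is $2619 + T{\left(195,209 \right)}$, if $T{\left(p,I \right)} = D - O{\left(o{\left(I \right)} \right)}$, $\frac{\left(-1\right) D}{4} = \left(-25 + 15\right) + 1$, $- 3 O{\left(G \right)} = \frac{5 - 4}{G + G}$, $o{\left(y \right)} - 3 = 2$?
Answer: $\frac{79651}{30} \approx 2655.0$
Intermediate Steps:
$o{\left(y \right)} = 5$ ($o{\left(y \right)} = 3 + 2 = 5$)
$O{\left(G \right)} = - \frac{1}{6 G}$ ($O{\left(G \right)} = - \frac{\left(5 - 4\right) \frac{1}{G + G}}{3} = - \frac{1 \frac{1}{2 G}}{3} = - \frac{\frac{1}{2} \frac{1}{G}}{3} = - \frac{1}{6 G}$)
$D = 36$ ($D = - 4 \left(\left(-25 + 15\right) + 1\right) = - 4 \left(-10 + 1\right) = \left(-4\right) \left(-9\right) = 36$)
$T{\left(p,I \right)} = \frac{1081}{30}$ ($T{\left(p,I \right)} = 36 - - \frac{1}{6 \cdot 5} = 36 - \left(- \frac{1}{6}\right) \frac{1}{5} = 36 - - \frac{1}{30} = 36 + \frac{1}{30} = \frac{1081}{30}$)
$2619 + T{\left(195,209 \right)} = 2619 + \frac{1081}{30} = \frac{79651}{30}$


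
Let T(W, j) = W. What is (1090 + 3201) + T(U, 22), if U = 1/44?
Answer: 188805/44 ≈ 4291.0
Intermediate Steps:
U = 1/44 ≈ 0.022727
(1090 + 3201) + T(U, 22) = (1090 + 3201) + 1/44 = 4291 + 1/44 = 188805/44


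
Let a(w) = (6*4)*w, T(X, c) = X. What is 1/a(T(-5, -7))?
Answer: -1/120 ≈ -0.0083333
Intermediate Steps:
a(w) = 24*w
1/a(T(-5, -7)) = 1/(24*(-5)) = 1/(-120) = -1/120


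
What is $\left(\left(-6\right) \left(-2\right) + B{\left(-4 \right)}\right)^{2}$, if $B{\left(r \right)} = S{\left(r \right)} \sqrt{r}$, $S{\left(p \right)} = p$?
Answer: $80 - 192 i \approx 80.0 - 192.0 i$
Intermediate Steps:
$B{\left(r \right)} = r^{\frac{3}{2}}$ ($B{\left(r \right)} = r \sqrt{r} = r^{\frac{3}{2}}$)
$\left(\left(-6\right) \left(-2\right) + B{\left(-4 \right)}\right)^{2} = \left(\left(-6\right) \left(-2\right) + \left(-4\right)^{\frac{3}{2}}\right)^{2} = \left(12 - 8 i\right)^{2}$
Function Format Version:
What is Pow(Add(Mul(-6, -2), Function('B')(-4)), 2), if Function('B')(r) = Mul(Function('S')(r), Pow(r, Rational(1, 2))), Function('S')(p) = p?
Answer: Add(80, Mul(-192, I)) ≈ Add(80.000, Mul(-192.00, I))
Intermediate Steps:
Function('B')(r) = Pow(r, Rational(3, 2)) (Function('B')(r) = Mul(r, Pow(r, Rational(1, 2))) = Pow(r, Rational(3, 2)))
Pow(Add(Mul(-6, -2), Function('B')(-4)), 2) = Pow(Add(Mul(-6, -2), Pow(-4, Rational(3, 2))), 2) = Pow(Add(12, Mul(-8, I)), 2)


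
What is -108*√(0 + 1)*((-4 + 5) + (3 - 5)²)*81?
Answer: -43740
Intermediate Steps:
-108*√(0 + 1)*((-4 + 5) + (3 - 5)²)*81 = -108*√1*(1 + (-2)²)*81 = -108*(1 + 4)*81 = -108*5*81 = -540*81 = -43740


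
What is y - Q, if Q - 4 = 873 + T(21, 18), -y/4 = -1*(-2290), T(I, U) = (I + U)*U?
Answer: -10739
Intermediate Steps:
T(I, U) = U*(I + U)
y = -9160 (y = -(-4)*(-2290) = -4*2290 = -9160)
Q = 1579 (Q = 4 + (873 + 18*(21 + 18)) = 4 + (873 + 18*39) = 4 + (873 + 702) = 4 + 1575 = 1579)
y - Q = -9160 - 1*1579 = -9160 - 1579 = -10739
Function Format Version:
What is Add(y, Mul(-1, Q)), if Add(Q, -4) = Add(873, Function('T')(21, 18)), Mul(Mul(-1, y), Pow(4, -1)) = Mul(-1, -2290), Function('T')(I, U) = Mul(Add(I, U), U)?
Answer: -10739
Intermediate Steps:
Function('T')(I, U) = Mul(U, Add(I, U))
y = -9160 (y = Mul(-4, Mul(-1, -2290)) = Mul(-4, 2290) = -9160)
Q = 1579 (Q = Add(4, Add(873, Mul(18, Add(21, 18)))) = Add(4, Add(873, Mul(18, 39))) = Add(4, Add(873, 702)) = Add(4, 1575) = 1579)
Add(y, Mul(-1, Q)) = Add(-9160, Mul(-1, 1579)) = Add(-9160, -1579) = -10739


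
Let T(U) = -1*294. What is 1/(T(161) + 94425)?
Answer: 1/94131 ≈ 1.0623e-5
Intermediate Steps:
T(U) = -294
1/(T(161) + 94425) = 1/(-294 + 94425) = 1/94131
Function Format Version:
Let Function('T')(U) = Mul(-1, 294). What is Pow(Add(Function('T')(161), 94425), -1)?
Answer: Rational(1, 94131) ≈ 1.0623e-5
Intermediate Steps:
Function('T')(U) = -294
Pow(Add(Function('T')(161), 94425), -1) = Pow(Add(-294, 94425), -1) = Pow(94131, -1) = Rational(1, 94131)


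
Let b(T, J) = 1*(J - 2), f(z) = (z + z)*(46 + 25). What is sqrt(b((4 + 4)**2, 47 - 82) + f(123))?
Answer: sqrt(17429) ≈ 132.02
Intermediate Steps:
f(z) = 142*z (f(z) = (2*z)*71 = 142*z)
b(T, J) = -2 + J (b(T, J) = 1*(-2 + J) = -2 + J)
sqrt(b((4 + 4)**2, 47 - 82) + f(123)) = sqrt((-2 + (47 - 82)) + 142*123) = sqrt((-2 - 35) + 17466) = sqrt(-37 + 17466) = sqrt(17429)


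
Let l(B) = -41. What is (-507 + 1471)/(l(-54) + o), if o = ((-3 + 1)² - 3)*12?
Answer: -964/29 ≈ -33.241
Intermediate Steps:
o = 12 (o = ((-2)² - 3)*12 = (4 - 3)*12 = 1*12 = 12)
(-507 + 1471)/(l(-54) + o) = (-507 + 1471)/(-41 + 12) = 964/(-29) = 964*(-1/29) = -964/29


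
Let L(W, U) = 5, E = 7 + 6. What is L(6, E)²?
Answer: 25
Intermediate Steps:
E = 13
L(6, E)² = 5² = 25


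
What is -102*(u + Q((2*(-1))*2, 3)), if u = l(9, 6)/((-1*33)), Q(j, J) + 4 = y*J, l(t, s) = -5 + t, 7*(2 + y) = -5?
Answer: 96322/77 ≈ 1250.9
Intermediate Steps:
y = -19/7 (y = -2 + (⅐)*(-5) = -2 - 5/7 = -19/7 ≈ -2.7143)
Q(j, J) = -4 - 19*J/7
u = -4/33 (u = (-5 + 9)/((-1*33)) = 4/(-33) = 4*(-1/33) = -4/33 ≈ -0.12121)
-102*(u + Q((2*(-1))*2, 3)) = -102*(-4/33 + (-4 - 19/7*3)) = -102*(-4/33 + (-4 - 57/7)) = -102*(-4/33 - 85/7) = -102*(-2833/231) = 96322/77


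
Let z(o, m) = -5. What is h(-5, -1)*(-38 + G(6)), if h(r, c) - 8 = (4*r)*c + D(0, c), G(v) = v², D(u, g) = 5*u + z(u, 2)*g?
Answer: -66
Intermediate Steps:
D(u, g) = -5*g + 5*u (D(u, g) = 5*u - 5*g = -5*g + 5*u)
h(r, c) = 8 - 5*c + 4*c*r (h(r, c) = 8 + ((4*r)*c + (-5*c + 5*0)) = 8 + (4*c*r + (-5*c + 0)) = 8 + (4*c*r - 5*c) = 8 + (-5*c + 4*c*r) = 8 - 5*c + 4*c*r)
h(-5, -1)*(-38 + G(6)) = (8 - 5*(-1) + 4*(-1)*(-5))*(-38 + 6²) = (8 + 5 + 20)*(-38 + 36) = 33*(-2) = -66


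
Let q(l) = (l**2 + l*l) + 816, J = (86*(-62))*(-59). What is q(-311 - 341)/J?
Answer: 212756/78647 ≈ 2.7052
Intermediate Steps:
J = 314588 (J = -5332*(-59) = 314588)
q(l) = 816 + 2*l**2 (q(l) = (l**2 + l**2) + 816 = 2*l**2 + 816 = 816 + 2*l**2)
q(-311 - 341)/J = (816 + 2*(-311 - 341)**2)/314588 = (816 + 2*(-652)**2)*(1/314588) = (816 + 2*425104)*(1/314588) = (816 + 850208)*(1/314588) = 851024*(1/314588) = 212756/78647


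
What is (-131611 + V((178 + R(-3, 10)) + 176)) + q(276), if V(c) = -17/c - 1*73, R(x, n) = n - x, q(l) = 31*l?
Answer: -45187993/367 ≈ -1.2313e+5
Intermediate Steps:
V(c) = -73 - 17/c (V(c) = -17/c - 73 = -73 - 17/c)
(-131611 + V((178 + R(-3, 10)) + 176)) + q(276) = (-131611 + (-73 - 17/((178 + (10 - 1*(-3))) + 176))) + 31*276 = (-131611 + (-73 - 17/((178 + (10 + 3)) + 176))) + 8556 = (-131611 + (-73 - 17/((178 + 13) + 176))) + 8556 = (-131611 + (-73 - 17/(191 + 176))) + 8556 = (-131611 + (-73 - 17/367)) + 8556 = (-131611 - 26808/367) + 8556 = -48328045/367 + 8556 = -45187993/367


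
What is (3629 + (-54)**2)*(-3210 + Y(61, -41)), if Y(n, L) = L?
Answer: -21277795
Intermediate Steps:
(3629 + (-54)**2)*(-3210 + Y(61, -41)) = (3629 + (-54)**2)*(-3210 - 41) = (3629 + 2916)*(-3251) = 6545*(-3251) = -21277795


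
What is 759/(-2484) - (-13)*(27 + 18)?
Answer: 21049/36 ≈ 584.69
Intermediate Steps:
759/(-2484) - (-13)*(27 + 18) = 759*(-1/2484) - (-13)*45 = -11/36 - 1*(-585) = -11/36 + 585 = 21049/36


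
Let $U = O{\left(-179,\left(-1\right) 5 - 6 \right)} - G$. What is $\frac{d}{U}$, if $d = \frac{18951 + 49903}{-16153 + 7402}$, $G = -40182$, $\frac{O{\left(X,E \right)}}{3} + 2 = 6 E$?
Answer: $- \frac{34427}{174923739} \approx -0.00019681$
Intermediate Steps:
$O{\left(X,E \right)} = -6 + 18 E$ ($O{\left(X,E \right)} = -6 + 3 \cdot 6 E = -6 + 18 E$)
$d = - \frac{68854}{8751}$ ($d = \frac{68854}{-8751} = 68854 \left(- \frac{1}{8751}\right) = - \frac{68854}{8751} \approx -7.8681$)
$U = 39978$ ($U = \left(-6 + 18 \left(\left(-1\right) 5 - 6\right)\right) - -40182 = \left(-6 + 18 \left(-5 - 6\right)\right) + 40182 = \left(-6 + 18 \left(-11\right)\right) + 40182 = \left(-6 - 198\right) + 40182 = -204 + 40182 = 39978$)
$\frac{d}{U} = - \frac{68854}{8751 \cdot 39978} = \left(- \frac{68854}{8751}\right) \frac{1}{39978} = - \frac{34427}{174923739}$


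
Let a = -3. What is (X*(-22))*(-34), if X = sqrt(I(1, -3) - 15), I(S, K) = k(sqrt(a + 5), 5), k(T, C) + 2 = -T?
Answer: 748*sqrt(-17 - sqrt(2)) ≈ 3209.8*I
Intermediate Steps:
k(T, C) = -2 - T
I(S, K) = -2 - sqrt(2) (I(S, K) = -2 - sqrt(-3 + 5) = -2 - sqrt(2))
X = sqrt(-17 - sqrt(2)) (X = sqrt((-2 - sqrt(2)) - 15) = sqrt(-17 - sqrt(2)) ≈ 4.2912*I)
(X*(-22))*(-34) = (sqrt(-17 - sqrt(2))*(-22))*(-34) = -22*sqrt(-17 - sqrt(2))*(-34) = 748*sqrt(-17 - sqrt(2))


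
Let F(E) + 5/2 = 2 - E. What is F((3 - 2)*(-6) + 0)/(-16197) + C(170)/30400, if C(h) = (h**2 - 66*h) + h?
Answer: 5778985/9847776 ≈ 0.58683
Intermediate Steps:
C(h) = h**2 - 65*h
F(E) = -1/2 - E (F(E) = -5/2 + (2 - E) = -1/2 - E)
F((3 - 2)*(-6) + 0)/(-16197) + C(170)/30400 = (-1/2 - ((3 - 2)*(-6) + 0))/(-16197) + (170*(-65 + 170))/30400 = (-1/2 - (1*(-6) + 0))*(-1/16197) + (170*105)*(1/30400) = (-1/2 - (-6 + 0))*(-1/16197) + 17850*(1/30400) = (-1/2 - 1*(-6))*(-1/16197) + 357/608 = (-1/2 + 6)*(-1/16197) + 357/608 = (11/2)*(-1/16197) + 357/608 = -11/32394 + 357/608 = 5778985/9847776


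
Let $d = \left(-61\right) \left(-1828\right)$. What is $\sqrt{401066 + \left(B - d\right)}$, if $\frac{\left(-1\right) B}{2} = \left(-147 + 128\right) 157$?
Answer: $6 \sqrt{8209} \approx 543.62$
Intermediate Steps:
$B = 5966$ ($B = - 2 \left(-147 + 128\right) 157 = - 2 \left(\left(-19\right) 157\right) = \left(-2\right) \left(-2983\right) = 5966$)
$d = 111508$
$\sqrt{401066 + \left(B - d\right)} = \sqrt{401066 + \left(5966 - 111508\right)} = \sqrt{401066 - 105542} = \sqrt{295524} = 6 \sqrt{8209}$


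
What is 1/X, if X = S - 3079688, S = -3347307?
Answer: -1/6426995 ≈ -1.5559e-7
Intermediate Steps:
X = -6426995 (X = -3347307 - 3079688 = -6426995)
1/X = 1/(-6426995) = -1/6426995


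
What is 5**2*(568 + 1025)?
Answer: 39825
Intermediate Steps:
5**2*(568 + 1025) = 25*1593 = 39825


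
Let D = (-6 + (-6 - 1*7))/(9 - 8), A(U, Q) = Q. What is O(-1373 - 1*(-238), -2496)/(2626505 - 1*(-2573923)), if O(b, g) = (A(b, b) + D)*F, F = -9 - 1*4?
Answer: 7501/2600214 ≈ 0.0028848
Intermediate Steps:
F = -13 (F = -9 - 4 = -13)
D = -19 (D = (-6 + (-6 - 7))/1 = (-6 - 13)*1 = -19*1 = -19)
O(b, g) = 247 - 13*b (O(b, g) = (b - 19)*(-13) = (-19 + b)*(-13) = 247 - 13*b)
O(-1373 - 1*(-238), -2496)/(2626505 - 1*(-2573923)) = (247 - 13*(-1373 - 1*(-238)))/(2626505 - 1*(-2573923)) = (247 - 13*(-1373 + 238))/(2626505 + 2573923) = (247 - 13*(-1135))/5200428 = (247 + 14755)*(1/5200428) = 15002*(1/5200428) = 7501/2600214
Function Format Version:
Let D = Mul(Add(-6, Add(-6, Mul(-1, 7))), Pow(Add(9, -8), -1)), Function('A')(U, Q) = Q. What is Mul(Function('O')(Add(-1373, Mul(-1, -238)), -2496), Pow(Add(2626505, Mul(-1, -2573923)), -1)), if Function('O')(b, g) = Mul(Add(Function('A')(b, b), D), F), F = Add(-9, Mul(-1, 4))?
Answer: Rational(7501, 2600214) ≈ 0.0028848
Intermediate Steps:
F = -13 (F = Add(-9, -4) = -13)
D = -19 (D = Mul(Add(-6, Add(-6, -7)), Pow(1, -1)) = Mul(Add(-6, -13), 1) = Mul(-19, 1) = -19)
Function('O')(b, g) = Add(247, Mul(-13, b)) (Function('O')(b, g) = Mul(Add(b, -19), -13) = Mul(Add(-19, b), -13) = Add(247, Mul(-13, b)))
Mul(Function('O')(Add(-1373, Mul(-1, -238)), -2496), Pow(Add(2626505, Mul(-1, -2573923)), -1)) = Mul(Add(247, Mul(-13, Add(-1373, Mul(-1, -238)))), Pow(Add(2626505, Mul(-1, -2573923)), -1)) = Mul(Add(247, Mul(-13, Add(-1373, 238))), Pow(Add(2626505, 2573923), -1)) = Mul(Add(247, Mul(-13, -1135)), Pow(5200428, -1)) = Mul(Add(247, 14755), Rational(1, 5200428)) = Mul(15002, Rational(1, 5200428)) = Rational(7501, 2600214)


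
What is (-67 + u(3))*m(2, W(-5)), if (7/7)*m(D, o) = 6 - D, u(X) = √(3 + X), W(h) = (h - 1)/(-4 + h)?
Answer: -268 + 4*√6 ≈ -258.20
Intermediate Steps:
W(h) = (-1 + h)/(-4 + h)
m(D, o) = 6 - D
(-67 + u(3))*m(2, W(-5)) = (-67 + √(3 + 3))*(6 - 1*2) = (-67 + √6)*(6 - 2) = (-67 + √6)*4 = -268 + 4*√6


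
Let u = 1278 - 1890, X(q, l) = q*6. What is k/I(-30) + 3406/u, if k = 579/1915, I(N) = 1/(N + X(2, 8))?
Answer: -6450377/585990 ≈ -11.008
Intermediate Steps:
X(q, l) = 6*q
u = -612
I(N) = 1/(12 + N) (I(N) = 1/(N + 6*2) = 1/(N + 12) = 1/(12 + N))
k = 579/1915 (k = 579*(1/1915) = 579/1915 ≈ 0.30235)
k/I(-30) + 3406/u = 579/(1915*(1/(12 - 30))) + 3406/(-612) = 579/(1915*(1/(-18))) + 3406*(-1/612) = 579/(1915*(-1/18)) - 1703/306 = (579/1915)*(-18) - 1703/306 = -10422/1915 - 1703/306 = -6450377/585990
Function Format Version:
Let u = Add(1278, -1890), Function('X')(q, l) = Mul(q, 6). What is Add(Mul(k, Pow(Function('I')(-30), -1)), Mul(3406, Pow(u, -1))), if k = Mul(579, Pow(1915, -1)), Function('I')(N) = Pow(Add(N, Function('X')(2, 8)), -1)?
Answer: Rational(-6450377, 585990) ≈ -11.008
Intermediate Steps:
Function('X')(q, l) = Mul(6, q)
u = -612
Function('I')(N) = Pow(Add(12, N), -1) (Function('I')(N) = Pow(Add(N, Mul(6, 2)), -1) = Pow(Add(N, 12), -1) = Pow(Add(12, N), -1))
k = Rational(579, 1915) (k = Mul(579, Rational(1, 1915)) = Rational(579, 1915) ≈ 0.30235)
Add(Mul(k, Pow(Function('I')(-30), -1)), Mul(3406, Pow(u, -1))) = Add(Mul(Rational(579, 1915), Pow(Pow(Add(12, -30), -1), -1)), Mul(3406, Pow(-612, -1))) = Add(Mul(Rational(579, 1915), Pow(Pow(-18, -1), -1)), Mul(3406, Rational(-1, 612))) = Add(Mul(Rational(579, 1915), Pow(Rational(-1, 18), -1)), Rational(-1703, 306)) = Add(Mul(Rational(579, 1915), -18), Rational(-1703, 306)) = Add(Rational(-10422, 1915), Rational(-1703, 306)) = Rational(-6450377, 585990)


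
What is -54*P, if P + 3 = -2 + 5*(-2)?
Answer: 810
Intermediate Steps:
P = -15 (P = -3 + (-2 + 5*(-2)) = -3 + (-2 - 10) = -3 - 12 = -15)
-54*P = -54*(-15) = 810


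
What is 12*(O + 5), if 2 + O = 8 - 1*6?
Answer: 60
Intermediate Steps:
O = 0 (O = -2 + (8 - 1*6) = -2 + (8 - 6) = -2 + 2 = 0)
12*(O + 5) = 12*(0 + 5) = 12*5 = 60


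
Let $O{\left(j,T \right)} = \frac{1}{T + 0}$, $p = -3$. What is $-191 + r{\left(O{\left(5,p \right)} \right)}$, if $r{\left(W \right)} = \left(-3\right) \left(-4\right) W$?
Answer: $-195$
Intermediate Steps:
$O{\left(j,T \right)} = \frac{1}{T}$
$r{\left(W \right)} = 12 W$
$-191 + r{\left(O{\left(5,p \right)} \right)} = -191 + \frac{12}{-3} = -191 + 12 \left(- \frac{1}{3}\right) = -191 - 4 = -195$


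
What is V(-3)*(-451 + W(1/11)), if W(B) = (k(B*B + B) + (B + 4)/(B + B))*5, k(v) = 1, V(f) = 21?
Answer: -14007/2 ≈ -7003.5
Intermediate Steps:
W(B) = 5 + 5*(4 + B)/(2*B) (W(B) = (1 + (B + 4)/(B + B))*5 = (1 + (4 + B)/((2*B)))*5 = (1 + (4 + B)*(1/(2*B)))*5 = (1 + (4 + B)/(2*B))*5 = 5 + 5*(4 + B)/(2*B))
V(-3)*(-451 + W(1/11)) = 21*(-451 + (15/2 + 10/(1/11))) = 21*(-451 + (15/2 + 10*11)) = 21*(-451 + (15/2 + 110)) = 21*(-451 + 235/2) = 21*(-667/2) = -14007/2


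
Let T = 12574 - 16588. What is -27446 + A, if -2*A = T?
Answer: -25439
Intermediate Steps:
T = -4014
A = 2007 (A = -½*(-4014) = 2007)
-27446 + A = -27446 + 2007 = -25439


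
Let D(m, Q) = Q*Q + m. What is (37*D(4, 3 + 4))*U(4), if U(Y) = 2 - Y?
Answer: -3922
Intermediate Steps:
D(m, Q) = m + Q² (D(m, Q) = Q² + m = m + Q²)
(37*D(4, 3 + 4))*U(4) = (37*(4 + (3 + 4)²))*(2 - 1*4) = (37*(4 + 7²))*(2 - 4) = (37*(4 + 49))*(-2) = (37*53)*(-2) = 1961*(-2) = -3922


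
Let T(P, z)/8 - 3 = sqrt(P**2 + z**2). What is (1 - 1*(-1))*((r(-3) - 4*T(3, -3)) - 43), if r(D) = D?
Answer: -284 - 192*sqrt(2) ≈ -555.53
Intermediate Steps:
T(P, z) = 24 + 8*sqrt(P**2 + z**2)
(1 - 1*(-1))*((r(-3) - 4*T(3, -3)) - 43) = (1 - 1*(-1))*((-3 - 4*(24 + 8*sqrt(3**2 + (-3)**2))) - 43) = (1 + 1)*((-3 - 4*(24 + 8*sqrt(9 + 9))) - 43) = 2*((-3 - 4*(24 + 8*sqrt(18))) - 43) = 2*((-3 - 4*(24 + 8*(3*sqrt(2)))) - 43) = 2*((-3 - 4*(24 + 24*sqrt(2))) - 43) = 2*((-3 + (-96 - 96*sqrt(2))) - 43) = 2*((-99 - 96*sqrt(2)) - 43) = 2*(-142 - 96*sqrt(2)) = -284 - 192*sqrt(2)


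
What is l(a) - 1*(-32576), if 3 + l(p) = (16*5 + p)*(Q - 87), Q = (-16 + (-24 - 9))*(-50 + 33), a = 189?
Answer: 233247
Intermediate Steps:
Q = 833 (Q = (-16 - 33)*(-17) = -49*(-17) = 833)
l(p) = 59677 + 746*p (l(p) = -3 + (16*5 + p)*(833 - 87) = -3 + (80 + p)*746 = -3 + (59680 + 746*p) = 59677 + 746*p)
l(a) - 1*(-32576) = (59677 + 746*189) - 1*(-32576) = (59677 + 140994) + 32576 = 200671 + 32576 = 233247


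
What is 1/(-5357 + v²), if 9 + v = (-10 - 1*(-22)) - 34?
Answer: -1/4396 ≈ -0.00022748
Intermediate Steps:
v = -31 (v = -9 + ((-10 - 1*(-22)) - 34) = -9 + ((-10 + 22) - 34) = -9 + (12 - 34) = -9 - 22 = -31)
1/(-5357 + v²) = 1/(-5357 + (-31)²) = 1/(-5357 + 961) = 1/(-4396) = -1/4396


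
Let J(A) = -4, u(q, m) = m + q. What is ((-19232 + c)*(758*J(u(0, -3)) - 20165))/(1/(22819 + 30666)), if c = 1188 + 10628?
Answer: 9200968497720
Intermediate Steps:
c = 11816
((-19232 + c)*(758*J(u(0, -3)) - 20165))/(1/(22819 + 30666)) = ((-19232 + 11816)*(758*(-4) - 20165))/(1/(22819 + 30666)) = (-7416*(-3032 - 20165))/(1/53485) = (-7416*(-23197))/(1/53485) = 172028952*53485 = 9200968497720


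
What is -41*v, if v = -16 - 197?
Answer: 8733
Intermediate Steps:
v = -213
-41*v = -41*(-213) = 8733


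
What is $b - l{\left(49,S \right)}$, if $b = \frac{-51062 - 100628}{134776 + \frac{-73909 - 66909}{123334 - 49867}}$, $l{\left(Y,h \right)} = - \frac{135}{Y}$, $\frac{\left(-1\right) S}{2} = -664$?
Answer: $\frac{395314585110}{242585465563} \approx 1.6296$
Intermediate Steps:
$S = 1328$ ($S = \left(-2\right) \left(-664\right) = 1328$)
$b = - \frac{5572104615}{4950723787}$ ($b = - \frac{151690}{134776 - \frac{140818}{73467}} = - \frac{151690}{\frac{9901447574}{73467}} = \left(-151690\right) \frac{73467}{9901447574} = - \frac{5572104615}{4950723787} \approx -1.1255$)
$b - l{\left(49,S \right)} = - \frac{5572104615}{4950723787} - - \frac{135}{49} = - \frac{5572104615}{4950723787} + \frac{135}{49} = \frac{395314585110}{242585465563}$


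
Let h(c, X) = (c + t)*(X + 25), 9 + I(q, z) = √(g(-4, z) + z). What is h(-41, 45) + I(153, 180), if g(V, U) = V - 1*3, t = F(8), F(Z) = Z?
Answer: -2319 + √173 ≈ -2305.8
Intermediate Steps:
t = 8
g(V, U) = -3 + V (g(V, U) = V - 3 = -3 + V)
I(q, z) = -9 + √(-7 + z) (I(q, z) = -9 + √((-3 - 4) + z) = -9 + √(-7 + z))
h(c, X) = (8 + c)*(25 + X) (h(c, X) = (c + 8)*(X + 25) = (8 + c)*(25 + X))
h(-41, 45) + I(153, 180) = (200 + 8*45 + 25*(-41) + 45*(-41)) + (-9 + √(-7 + 180)) = (200 + 360 - 1025 - 1845) + (-9 + √173) = -2310 + (-9 + √173) = -2319 + √173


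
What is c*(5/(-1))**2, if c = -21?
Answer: -525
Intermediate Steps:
c*(5/(-1))**2 = -21*(5/(-1))**2 = -21*(5*(-1))**2 = -21*(-5)**2 = -21*25 = -525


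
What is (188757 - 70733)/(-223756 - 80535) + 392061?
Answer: 119300515727/304291 ≈ 3.9206e+5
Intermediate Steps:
(188757 - 70733)/(-223756 - 80535) + 392061 = 118024/(-304291) + 392061 = 118024*(-1/304291) + 392061 = -118024/304291 + 392061 = 119300515727/304291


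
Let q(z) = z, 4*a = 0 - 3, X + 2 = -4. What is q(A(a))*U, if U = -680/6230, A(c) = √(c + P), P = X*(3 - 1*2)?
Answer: -102*I*√3/623 ≈ -0.28358*I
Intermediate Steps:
X = -6 (X = -2 - 4 = -6)
a = -¾ (a = (0 - 3)/4 = (¼)*(-3) = -¾ ≈ -0.75000)
P = -6 (P = -6*(3 - 1*2) = -6*(3 - 2) = -6*1 = -6)
A(c) = √(-6 + c) (A(c) = √(c - 6) = √(-6 + c))
U = -68/623 (U = -680*1/6230 = -68/623 ≈ -0.10915)
q(A(a))*U = √(-6 - ¾)*(-68/623) = √(-27/4)*(-68/623) = (3*I*√3/2)*(-68/623) = -102*I*√3/623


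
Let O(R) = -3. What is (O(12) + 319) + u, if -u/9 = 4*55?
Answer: -1664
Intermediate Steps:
u = -1980 (u = -36*55 = -9*220 = -1980)
(O(12) + 319) + u = (-3 + 319) - 1980 = 316 - 1980 = -1664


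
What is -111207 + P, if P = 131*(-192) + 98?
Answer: -136261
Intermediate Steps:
P = -25054 (P = -25152 + 98 = -25054)
-111207 + P = -111207 - 25054 = -136261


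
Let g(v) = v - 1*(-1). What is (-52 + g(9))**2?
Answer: 1764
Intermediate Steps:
g(v) = 1 + v (g(v) = v + 1 = 1 + v)
(-52 + g(9))**2 = (-52 + (1 + 9))**2 = (-52 + 10)**2 = (-42)**2 = 1764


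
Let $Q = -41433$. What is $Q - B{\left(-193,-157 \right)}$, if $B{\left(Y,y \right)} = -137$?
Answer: $-41296$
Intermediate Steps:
$Q - B{\left(-193,-157 \right)} = -41433 - -137 = -41433 + 137 = -41296$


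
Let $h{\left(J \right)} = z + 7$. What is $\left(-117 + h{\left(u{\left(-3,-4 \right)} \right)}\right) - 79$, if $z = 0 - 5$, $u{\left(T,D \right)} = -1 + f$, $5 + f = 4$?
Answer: $-194$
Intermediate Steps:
$f = -1$ ($f = -5 + 4 = -1$)
$u{\left(T,D \right)} = -2$ ($u{\left(T,D \right)} = -1 - 1 = -2$)
$z = -5$ ($z = 0 - 5 = -5$)
$h{\left(J \right)} = 2$ ($h{\left(J \right)} = -5 + 7 = 2$)
$\left(-117 + h{\left(u{\left(-3,-4 \right)} \right)}\right) - 79 = \left(-117 + 2\right) - 79 = -115 - 79 = -194$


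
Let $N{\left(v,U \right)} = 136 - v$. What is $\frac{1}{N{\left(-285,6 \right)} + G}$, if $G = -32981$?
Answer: $- \frac{1}{32560} \approx -3.0713 \cdot 10^{-5}$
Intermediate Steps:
$\frac{1}{N{\left(-285,6 \right)} + G} = \frac{1}{\left(136 - -285\right) - 32981} = \frac{1}{\left(136 + 285\right) - 32981} = \frac{1}{421 - 32981} = \frac{1}{-32560} = - \frac{1}{32560}$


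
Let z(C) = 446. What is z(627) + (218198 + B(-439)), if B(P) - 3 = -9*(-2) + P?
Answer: 218226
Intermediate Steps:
B(P) = 21 + P (B(P) = 3 + (-9*(-2) + P) = 3 + (18 + P) = 21 + P)
z(627) + (218198 + B(-439)) = 446 + (218198 + (21 - 439)) = 446 + (218198 - 418) = 446 + 217780 = 218226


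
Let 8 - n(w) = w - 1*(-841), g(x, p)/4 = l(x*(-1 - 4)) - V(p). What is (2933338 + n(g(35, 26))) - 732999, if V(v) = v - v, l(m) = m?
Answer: 2200206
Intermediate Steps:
V(v) = 0
g(x, p) = -20*x (g(x, p) = 4*(x*(-1 - 4) - 1*0) = 4*(x*(-5) + 0) = 4*(-5*x + 0) = 4*(-5*x) = -20*x)
n(w) = -833 - w (n(w) = 8 - (w - 1*(-841)) = 8 - (w + 841) = 8 - (841 + w) = 8 + (-841 - w) = -833 - w)
(2933338 + n(g(35, 26))) - 732999 = (2933338 + (-833 - (-20)*35)) - 732999 = (2933338 + (-833 - 1*(-700))) - 732999 = (2933338 + (-833 + 700)) - 732999 = (2933338 - 133) - 732999 = 2933205 - 732999 = 2200206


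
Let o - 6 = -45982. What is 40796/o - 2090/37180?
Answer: -130916/138749 ≈ -0.94355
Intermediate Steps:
o = -45976 (o = 6 - 45982 = -45976)
40796/o - 2090/37180 = 40796/(-45976) - 2090/37180 = 40796*(-1/45976) - 2090*1/37180 = -1457/1642 - 19/338 = -130916/138749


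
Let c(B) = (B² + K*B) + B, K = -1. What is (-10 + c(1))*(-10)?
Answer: 90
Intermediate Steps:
c(B) = B² (c(B) = (B² - B) + B = B²)
(-10 + c(1))*(-10) = (-10 + 1²)*(-10) = (-10 + 1)*(-10) = -9*(-10) = 90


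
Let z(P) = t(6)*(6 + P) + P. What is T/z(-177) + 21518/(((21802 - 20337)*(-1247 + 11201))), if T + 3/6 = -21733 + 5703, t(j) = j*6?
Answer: 11138228719/4397698530 ≈ 2.5327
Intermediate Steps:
t(j) = 6*j
z(P) = 216 + 37*P (z(P) = (6*6)*(6 + P) + P = 36*(6 + P) + P = (216 + 36*P) + P = 216 + 37*P)
T = -32061/2 (T = -½ + (-21733 + 5703) = -½ - 16030 = -32061/2 ≈ -16031.)
T/z(-177) + 21518/(((21802 - 20337)*(-1247 + 11201))) = -32061/(2*(216 + 37*(-177))) + 21518/(((21802 - 20337)*(-1247 + 11201))) = -32061/(2*(216 - 6549)) + 21518/((1465*9954)) = -32061/2/(-6333) + 21518/14582610 = -32061/2*(-1/6333) + 21518*(1/14582610) = 10687/4222 + 1537/1041615 = 11138228719/4397698530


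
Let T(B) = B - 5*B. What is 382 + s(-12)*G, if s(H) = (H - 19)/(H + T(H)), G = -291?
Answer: 7591/12 ≈ 632.58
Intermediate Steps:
T(B) = -4*B
s(H) = -(-19 + H)/(3*H) (s(H) = (H - 19)/(H - 4*H) = (-19 + H)/((-3*H)) = (-19 + H)*(-1/(3*H)) = -(-19 + H)/(3*H))
382 + s(-12)*G = 382 + ((1/3)*(19 - 1*(-12))/(-12))*(-291) = 382 + ((1/3)*(-1/12)*(19 + 12))*(-291) = 382 + ((1/3)*(-1/12)*31)*(-291) = 382 - 31/36*(-291) = 382 + 3007/12 = 7591/12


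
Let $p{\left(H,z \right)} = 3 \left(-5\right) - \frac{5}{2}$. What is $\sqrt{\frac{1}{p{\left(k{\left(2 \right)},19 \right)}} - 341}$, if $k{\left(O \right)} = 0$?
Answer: $\frac{i \sqrt{417795}}{35} \approx 18.468 i$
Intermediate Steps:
$p{\left(H,z \right)} = - \frac{35}{2}$ ($p{\left(H,z \right)} = -15 - \frac{5}{2} = - \frac{35}{2}$)
$\sqrt{\frac{1}{p{\left(k{\left(2 \right)},19 \right)}} - 341} = \sqrt{\frac{1}{- \frac{35}{2}} - 341} = \sqrt{- \frac{2}{35} - 341} = \sqrt{- \frac{11937}{35}} = \frac{i \sqrt{417795}}{35}$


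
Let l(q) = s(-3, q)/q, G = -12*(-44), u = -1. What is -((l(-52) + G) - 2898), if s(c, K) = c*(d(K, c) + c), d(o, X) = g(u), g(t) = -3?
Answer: 61629/26 ≈ 2370.3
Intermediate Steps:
d(o, X) = -3
G = 528
s(c, K) = c*(-3 + c)
l(q) = 18/q (l(q) = (-3*(-3 - 3))/q = (-3*(-6))/q = 18/q)
-((l(-52) + G) - 2898) = -((18/(-52) + 528) - 2898) = -((18*(-1/52) + 528) - 2898) = -((-9/26 + 528) - 2898) = -(13719/26 - 2898) = -1*(-61629/26) = 61629/26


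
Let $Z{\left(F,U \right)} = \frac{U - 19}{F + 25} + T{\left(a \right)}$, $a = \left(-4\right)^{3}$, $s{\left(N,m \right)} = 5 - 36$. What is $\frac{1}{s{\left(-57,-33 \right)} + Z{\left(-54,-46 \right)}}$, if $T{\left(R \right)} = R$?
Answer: $- \frac{29}{2690} \approx -0.010781$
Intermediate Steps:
$s{\left(N,m \right)} = -31$ ($s{\left(N,m \right)} = 5 - 36 = -31$)
$a = -64$
$Z{\left(F,U \right)} = -64 + \frac{-19 + U}{25 + F}$ ($Z{\left(F,U \right)} = \frac{U - 19}{F + 25} - 64 = \frac{-19 + U}{25 + F} - 64 = -64 + \frac{-19 + U}{25 + F}$)
$\frac{1}{s{\left(-57,-33 \right)} + Z{\left(-54,-46 \right)}} = \frac{1}{-31 + \frac{-1619 - 46 - -3456}{25 - 54}} = \frac{1}{-31 + \frac{-1619 - 46 + 3456}{-29}} = \frac{1}{-31 - \frac{1791}{29}} = \frac{1}{- \frac{2690}{29}} = - \frac{29}{2690}$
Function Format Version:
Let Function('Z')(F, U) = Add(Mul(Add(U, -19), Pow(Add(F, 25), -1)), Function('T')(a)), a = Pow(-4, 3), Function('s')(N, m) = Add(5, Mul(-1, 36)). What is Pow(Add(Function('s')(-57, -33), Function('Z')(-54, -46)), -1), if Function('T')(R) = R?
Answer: Rational(-29, 2690) ≈ -0.010781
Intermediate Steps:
Function('s')(N, m) = -31 (Function('s')(N, m) = Add(5, -36) = -31)
a = -64
Function('Z')(F, U) = Add(-64, Mul(Pow(Add(25, F), -1), Add(-19, U))) (Function('Z')(F, U) = Add(Mul(Add(U, -19), Pow(Add(F, 25), -1)), -64) = Add(Mul(Add(-19, U), Pow(Add(25, F), -1)), -64) = Add(Mul(Pow(Add(25, F), -1), Add(-19, U)), -64) = Add(-64, Mul(Pow(Add(25, F), -1), Add(-19, U))))
Pow(Add(Function('s')(-57, -33), Function('Z')(-54, -46)), -1) = Pow(Add(-31, Mul(Pow(Add(25, -54), -1), Add(-1619, -46, Mul(-64, -54)))), -1) = Pow(Add(-31, Mul(Pow(-29, -1), Add(-1619, -46, 3456))), -1) = Pow(Add(-31, Mul(Rational(-1, 29), 1791)), -1) = Pow(Add(-31, Rational(-1791, 29)), -1) = Pow(Rational(-2690, 29), -1) = Rational(-29, 2690)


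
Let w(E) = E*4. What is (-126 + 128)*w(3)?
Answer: 24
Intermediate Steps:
w(E) = 4*E
(-126 + 128)*w(3) = (-126 + 128)*(4*3) = 2*12 = 24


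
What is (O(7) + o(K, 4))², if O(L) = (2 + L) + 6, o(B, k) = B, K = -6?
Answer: 81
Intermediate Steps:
O(L) = 8 + L
(O(7) + o(K, 4))² = ((8 + 7) - 6)² = (15 - 6)² = 9² = 81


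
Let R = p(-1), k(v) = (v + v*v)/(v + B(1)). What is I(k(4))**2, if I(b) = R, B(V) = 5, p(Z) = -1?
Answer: 1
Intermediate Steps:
k(v) = (v + v**2)/(5 + v) (k(v) = (v + v*v)/(v + 5) = (v + v**2)/(5 + v))
R = -1
I(b) = -1
I(k(4))**2 = (-1)**2 = 1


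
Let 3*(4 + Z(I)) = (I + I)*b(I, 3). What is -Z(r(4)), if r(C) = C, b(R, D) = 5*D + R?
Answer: -140/3 ≈ -46.667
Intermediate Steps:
b(R, D) = R + 5*D
Z(I) = -4 + 2*I*(15 + I)/3 (Z(I) = -4 + ((I + I)*(I + 5*3))/3 = -4 + ((2*I)*(I + 15))/3 = -4 + ((2*I)*(15 + I))/3 = -4 + (2*I*(15 + I))/3 = -4 + 2*I*(15 + I)/3)
-Z(r(4)) = -(-4 + (⅔)*4*(15 + 4)) = -(-4 + (⅔)*4*19) = -(-4 + 152/3) = -1*140/3 = -140/3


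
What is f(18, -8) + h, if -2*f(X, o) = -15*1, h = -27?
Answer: -39/2 ≈ -19.500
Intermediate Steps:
f(X, o) = 15/2 (f(X, o) = -(-15)/2 = -½*(-15) = 15/2)
f(18, -8) + h = 15/2 - 27 = -39/2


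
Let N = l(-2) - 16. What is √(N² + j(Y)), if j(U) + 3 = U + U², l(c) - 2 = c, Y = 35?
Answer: √1513 ≈ 38.897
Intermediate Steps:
l(c) = 2 + c
N = -16 (N = (2 - 2) - 16 = 0 - 16 = -16)
j(U) = -3 + U + U² (j(U) = -3 + (U + U²) = -3 + U + U²)
√(N² + j(Y)) = √((-16)² + (-3 + 35 + 35²)) = √(256 + (-3 + 35 + 1225)) = √(256 + 1257) = √1513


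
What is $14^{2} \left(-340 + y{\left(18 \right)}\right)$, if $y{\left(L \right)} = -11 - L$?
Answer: $-72324$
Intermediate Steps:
$14^{2} \left(-340 + y{\left(18 \right)}\right) = 14^{2} \left(-340 - 29\right) = 196 \left(-340 - 29\right) = 196 \left(-369\right) = -72324$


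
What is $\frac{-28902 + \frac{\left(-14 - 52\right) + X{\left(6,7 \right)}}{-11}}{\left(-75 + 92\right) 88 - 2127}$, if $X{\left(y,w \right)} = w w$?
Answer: $\frac{317905}{6941} \approx 45.801$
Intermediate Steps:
$X{\left(y,w \right)} = w^{2}$
$\frac{-28902 + \frac{\left(-14 - 52\right) + X{\left(6,7 \right)}}{-11}}{\left(-75 + 92\right) 88 - 2127} = \frac{-28902 + \frac{\left(-14 - 52\right) + 7^{2}}{-11}}{\left(-75 + 92\right) 88 - 2127} = \frac{-28902 + \left(-66 + 49\right) \left(- \frac{1}{11}\right)}{17 \cdot 88 - 2127} = \frac{-28902 - - \frac{17}{11}}{1496 - 2127} = \frac{-28902 + \frac{17}{11}}{-631} = \left(- \frac{317905}{11}\right) \left(- \frac{1}{631}\right) = \frac{317905}{6941}$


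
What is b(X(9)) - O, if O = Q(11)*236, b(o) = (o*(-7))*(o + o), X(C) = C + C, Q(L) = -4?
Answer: -3592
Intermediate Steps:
X(C) = 2*C
b(o) = -14*o² (b(o) = (-7*o)*(2*o) = -14*o²)
O = -944 (O = -4*236 = -944)
b(X(9)) - O = -14*(2*9)² - 1*(-944) = -14*18² + 944 = -14*324 + 944 = -4536 + 944 = -3592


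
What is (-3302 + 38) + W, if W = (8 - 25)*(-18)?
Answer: -2958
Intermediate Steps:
W = 306 (W = -17*(-18) = 306)
(-3302 + 38) + W = (-3302 + 38) + 306 = -3264 + 306 = -2958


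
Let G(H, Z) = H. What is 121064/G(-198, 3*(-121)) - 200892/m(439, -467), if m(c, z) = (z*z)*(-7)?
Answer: -92389655128/151135677 ≈ -611.30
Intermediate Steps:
m(c, z) = -7*z² (m(c, z) = z²*(-7) = -7*z²)
121064/G(-198, 3*(-121)) - 200892/m(439, -467) = 121064/(-198) - 200892/((-7*(-467)²)) = 121064*(-1/198) - 200892/((-7*218089)) = -60532/99 - 200892/(-1526623) = -60532/99 - 200892*(-1/1526623) = -60532/99 + 200892/1526623 = -92389655128/151135677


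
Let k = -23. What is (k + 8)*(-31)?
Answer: 465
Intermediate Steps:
(k + 8)*(-31) = (-23 + 8)*(-31) = -15*(-31) = 465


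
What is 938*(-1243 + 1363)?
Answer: 112560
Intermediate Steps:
938*(-1243 + 1363) = 938*120 = 112560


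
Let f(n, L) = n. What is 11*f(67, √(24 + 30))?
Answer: 737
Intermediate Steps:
11*f(67, √(24 + 30)) = 11*67 = 737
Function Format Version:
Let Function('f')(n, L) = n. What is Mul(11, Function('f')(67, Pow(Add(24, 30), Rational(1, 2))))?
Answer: 737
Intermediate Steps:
Mul(11, Function('f')(67, Pow(Add(24, 30), Rational(1, 2)))) = Mul(11, 67) = 737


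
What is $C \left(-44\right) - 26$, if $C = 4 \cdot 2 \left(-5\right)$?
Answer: $1734$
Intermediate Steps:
$C = -40$ ($C = 8 \left(-5\right) = -40$)
$C \left(-44\right) - 26 = \left(-40\right) \left(-44\right) - 26 = 1760 - 26 = 1734$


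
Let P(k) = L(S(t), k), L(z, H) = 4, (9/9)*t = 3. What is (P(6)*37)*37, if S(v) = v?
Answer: 5476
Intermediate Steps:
t = 3
P(k) = 4
(P(6)*37)*37 = (4*37)*37 = 148*37 = 5476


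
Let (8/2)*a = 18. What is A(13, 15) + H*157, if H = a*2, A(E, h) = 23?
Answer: 1436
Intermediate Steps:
a = 9/2 (a = (¼)*18 = 9/2 ≈ 4.5000)
H = 9 (H = (9/2)*2 = 9)
A(13, 15) + H*157 = 23 + 9*157 = 23 + 1413 = 1436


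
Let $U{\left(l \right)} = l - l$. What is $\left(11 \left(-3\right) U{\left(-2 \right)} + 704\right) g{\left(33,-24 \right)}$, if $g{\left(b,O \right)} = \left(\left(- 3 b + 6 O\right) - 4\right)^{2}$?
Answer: $42950336$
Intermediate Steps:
$U{\left(l \right)} = 0$
$g{\left(b,O \right)} = \left(-4 - 3 b + 6 O\right)^{2}$
$\left(11 \left(-3\right) U{\left(-2 \right)} + 704\right) g{\left(33,-24 \right)} = \left(11 \left(-3\right) 0 + 704\right) \left(4 - -144 + 3 \cdot 33\right)^{2} = \left(\left(-33\right) 0 + 704\right) \left(4 + 144 + 99\right)^{2} = \left(0 + 704\right) 247^{2} = 704 \cdot 61009 = 42950336$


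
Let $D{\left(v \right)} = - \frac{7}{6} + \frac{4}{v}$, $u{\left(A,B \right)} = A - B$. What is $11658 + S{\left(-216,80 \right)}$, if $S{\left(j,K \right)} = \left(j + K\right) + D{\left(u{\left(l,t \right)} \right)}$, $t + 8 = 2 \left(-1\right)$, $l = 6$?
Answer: $\frac{138253}{12} \approx 11521.0$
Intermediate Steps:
$t = -10$ ($t = -8 + 2 \left(-1\right) = -8 - 2 = -10$)
$D{\left(v \right)} = - \frac{7}{6} + \frac{4}{v}$ ($D{\left(v \right)} = \left(-7\right) \frac{1}{6} + \frac{4}{v} = - \frac{7}{6} + \frac{4}{v}$)
$S{\left(j,K \right)} = - \frac{11}{12} + K + j$ ($S{\left(j,K \right)} = \left(j + K\right) - \left(\frac{7}{6} - \frac{4}{6 - -10}\right) = \left(K + j\right) - \left(\frac{7}{6} - \frac{4}{6 + 10}\right) = \left(K + j\right) - \left(\frac{7}{6} - \frac{4}{16}\right) = \left(K + j\right) + \left(- \frac{7}{6} + 4 \cdot \frac{1}{16}\right) = \left(K + j\right) + \left(- \frac{7}{6} + \frac{1}{4}\right) = \left(K + j\right) - \frac{11}{12} = - \frac{11}{12} + K + j$)
$11658 + S{\left(-216,80 \right)} = 11658 - \frac{1643}{12} = \frac{138253}{12}$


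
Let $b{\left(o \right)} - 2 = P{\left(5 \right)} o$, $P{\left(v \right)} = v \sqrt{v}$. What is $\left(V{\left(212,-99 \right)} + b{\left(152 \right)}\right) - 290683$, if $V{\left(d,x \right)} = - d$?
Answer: $-290893 + 760 \sqrt{5} \approx -2.8919 \cdot 10^{5}$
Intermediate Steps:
$P{\left(v \right)} = v^{\frac{3}{2}}$
$b{\left(o \right)} = 2 + 5 o \sqrt{5}$ ($b{\left(o \right)} = 2 + 5^{\frac{3}{2}} o = 2 + 5 \sqrt{5} o = 2 + 5 o \sqrt{5}$)
$\left(V{\left(212,-99 \right)} + b{\left(152 \right)}\right) - 290683 = \left(\left(-1\right) 212 + \left(2 + 5 \cdot 152 \sqrt{5}\right)\right) - 290683 = \left(-212 + \left(2 + 760 \sqrt{5}\right)\right) - 290683 = \left(-210 + 760 \sqrt{5}\right) - 290683 = -290893 + 760 \sqrt{5}$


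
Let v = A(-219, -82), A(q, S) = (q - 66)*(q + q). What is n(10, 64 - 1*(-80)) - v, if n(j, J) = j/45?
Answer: -1123468/9 ≈ -1.2483e+5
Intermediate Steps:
n(j, J) = j/45 (n(j, J) = j*(1/45) = j/45)
A(q, S) = 2*q*(-66 + q) (A(q, S) = (-66 + q)*(2*q) = 2*q*(-66 + q))
v = 124830 (v = 2*(-219)*(-66 - 219) = 2*(-219)*(-285) = 124830)
n(10, 64 - 1*(-80)) - v = (1/45)*10 - 1*124830 = 2/9 - 124830 = -1123468/9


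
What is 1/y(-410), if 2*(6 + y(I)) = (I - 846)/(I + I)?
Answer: -205/1073 ≈ -0.19105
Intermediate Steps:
y(I) = -6 + (-846 + I)/(4*I) (y(I) = -6 + ((I - 846)/(I + I))/2 = -6 + ((-846 + I)/((2*I)))/2 = -6 + ((-846 + I)*(1/(2*I)))/2 = -6 + ((-846 + I)/(2*I))/2 = -6 + (-846 + I)/(4*I))
1/y(-410) = 1/((¼)*(-846 - 23*(-410))/(-410)) = 1/((¼)*(-1/410)*(-846 + 9430)) = 1/((¼)*(-1/410)*8584) = 1/(-1073/205) = -205/1073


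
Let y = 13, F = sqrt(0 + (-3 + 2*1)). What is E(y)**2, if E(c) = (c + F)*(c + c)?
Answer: 113568 + 17576*I ≈ 1.1357e+5 + 17576.0*I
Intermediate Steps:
F = I (F = sqrt(0 + (-3 + 2)) = sqrt(0 - 1) = sqrt(-1) = I ≈ 1.0*I)
E(c) = 2*c*(I + c) (E(c) = (c + I)*(c + c) = (I + c)*(2*c) = 2*c*(I + c))
E(y)**2 = (2*13*(I + 13))**2 = (2*13*(13 + I))**2 = (338 + 26*I)**2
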